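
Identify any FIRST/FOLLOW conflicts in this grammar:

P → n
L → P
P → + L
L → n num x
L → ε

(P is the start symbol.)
A FIRST/FOLLOW conflict occurs when a non-terminal N has a nullable alternative N → β (β ⇒* ε) and another alternative N → α with FIRST(α) ∩ FOLLOW(N) ≠ ∅: on such a lookahead the parser cannot decide between expanding α and letting N vanish via β.

Nullable non-terminals: L.
FIRST sets used below: FIRST(P) = { '+', 'n' }

L: nullable alternative(s) L → ε; FOLLOW(L) = { $ }
  L → P: FIRST \ {ε} = { '+', 'n' } — disjoint from FOLLOW(L)
  L → n num x: FIRST \ {ε} = { 'n' } — disjoint from FOLLOW(L)
  L → ε: FIRST \ {ε} = { } — this is the only nullable alternative, skip

P has no nullable alternative, so no FIRST/FOLLOW check is needed there.

No FIRST/FOLLOW conflicts found.

Answer: No FIRST/FOLLOW conflicts.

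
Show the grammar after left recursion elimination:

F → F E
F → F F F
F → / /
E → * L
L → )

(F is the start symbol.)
F is directly left-recursive. The standard transformation for
  A → A α₁ | ... | A α_m | β₁ | ... | β_n
is
  A  → β₁ A' | ... | β_n A'
  A' → α₁ A' | ... | α_m A' | ε

F → / / becomes F → / / F'
F → F E becomes F' → E F'
F → F F F becomes F' → F F F'
Add F' → ε

Productions for other non-terminals are unchanged:
  E → * L
  L → )

Resulting grammar:
F → / / F'
F' → E F'
F' → F F F'
F' → ε
E → * L
L → )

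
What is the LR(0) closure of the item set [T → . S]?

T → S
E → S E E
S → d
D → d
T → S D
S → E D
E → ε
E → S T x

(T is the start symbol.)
{ [E → . S E E], [E → . S T x], [E → .], [S → . E D], [S → . d], [T → . S] }

To compute CLOSURE, for each item [A → α.Bβ] where B is a non-terminal, add [B → .γ] for all productions B → γ; repeat for the newly added items until nothing changes.

Start with: [T → . S]
  [T → . S] has the dot before S: add [S → . d], [S → . E D]
  [S → . E D] has the dot before E: add [E → . S E E], [E → .], [E → . S T x]
No further items can be added.

CLOSURE = { [E → . S E E], [E → . S T x], [E → .], [S → . E D], [S → . d], [T → . S] }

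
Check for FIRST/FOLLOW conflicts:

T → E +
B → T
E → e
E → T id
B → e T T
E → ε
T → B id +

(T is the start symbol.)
Yes. E → T id with FOLLOW(E) on { '+' }

A FIRST/FOLLOW conflict occurs when a non-terminal N has a nullable alternative N → β (β ⇒* ε) and another alternative N → α with FIRST(α) ∩ FOLLOW(N) ≠ ∅: on such a lookahead the parser cannot decide between expanding α and letting N vanish via β.

Nullable non-terminals: E.
FIRST sets used below: FIRST(T) = { '+', 'e' }

E: nullable alternative(s) E → ε; FOLLOW(E) = { '+' }
  E → e: FIRST \ {ε} = { 'e' } — disjoint from FOLLOW(E)
  E → T id: FIRST \ {ε} = { '+', 'e' } — overlaps FOLLOW(E) on { '+' }: CONFLICT
  E → ε: FIRST \ {ε} = { } — this is the only nullable alternative, skip

B, T have no nullable alternative, so no FIRST/FOLLOW check is needed there.

So the grammar has 1 FIRST/FOLLOW conflict (marked CONFLICT above).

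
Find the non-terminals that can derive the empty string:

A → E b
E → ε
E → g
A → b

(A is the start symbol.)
A non-terminal is nullable if it can derive ε (the empty string): either it has an ε-production, or it has a production whose right-hand side consists entirely of nullable non-terminals.

ε-productions: E → ε
So E is immediately nullable.
No further non-terminal can be added: every production for the remaining non-terminals contains a terminal or a non-nullable non-terminal.
Nullable = { 'E' }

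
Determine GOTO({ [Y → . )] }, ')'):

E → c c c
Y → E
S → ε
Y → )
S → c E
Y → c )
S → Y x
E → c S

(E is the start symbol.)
GOTO(I, ')') = CLOSURE({ [A → αX.β] : [A → α.Xβ] ∈ I, X = ')' })

Items with dot before ')', with the dot advanced:
  [Y → . )] → [Y → ) .]
Closure adds nothing (no advanced item has the dot before a non-terminal).

GOTO = { [Y → ) .] }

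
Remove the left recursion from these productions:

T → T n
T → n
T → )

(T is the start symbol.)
T is directly left-recursive. The standard transformation for
  A → A α₁ | ... | A α_m | β₁ | ... | β_n
is
  A  → β₁ A' | ... | β_n A'
  A' → α₁ A' | ... | α_m A' | ε

T → n becomes T → n T'
T → ) becomes T → ) T'
T → T n becomes T' → n T'
Add T' → ε

Resulting grammar:
T → n T'
T → ) T'
T' → n T'
T' → ε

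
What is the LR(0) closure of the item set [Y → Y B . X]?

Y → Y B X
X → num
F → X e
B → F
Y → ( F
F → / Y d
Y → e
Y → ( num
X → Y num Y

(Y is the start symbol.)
{ [X → . Y num Y], [X → . num], [Y → . ( F], [Y → . ( num], [Y → . Y B X], [Y → . e], [Y → Y B . X] }

To compute CLOSURE, for each item [A → α.Bβ] where B is a non-terminal, add [B → .γ] for all productions B → γ; repeat for the newly added items until nothing changes.

Start with: [Y → Y B . X]
  [Y → Y B . X] has the dot before X: add [X → . num], [X → . Y num Y]
  [X → . Y num Y] has the dot before Y: add [Y → . Y B X], [Y → . ( F], [Y → . e], [Y → . ( num]
No further items can be added.

CLOSURE = { [X → . Y num Y], [X → . num], [Y → . ( F], [Y → . ( num], [Y → . Y B X], [Y → . e], [Y → Y B . X] }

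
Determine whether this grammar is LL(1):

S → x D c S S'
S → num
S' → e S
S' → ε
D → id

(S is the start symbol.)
Relevant sets:
  FOLLOW(S') = { $, 'e' }

For S:
  PREDICT(S → x D c S S') = { 'x' }
  PREDICT(S → num) = { 'num' }
For S':
  PREDICT(S' → e S) = { 'e' }
  PREDICT(S' → ε) = { $, 'e' }
D has a single production, so nothing to check there.

Conflict found: Predict set conflict for S': { 'e' }
The grammar is NOT LL(1).

Answer: No. Predict set conflict for S': { 'e' }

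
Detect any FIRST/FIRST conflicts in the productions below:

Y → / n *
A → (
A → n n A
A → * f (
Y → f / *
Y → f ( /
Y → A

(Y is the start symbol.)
Yes. Y → f '/' '*' / Y → f '(' '/' on { 'f' }

FIRST sets of the non-terminals at (or reachable through a nullable prefix from) the front of some alternative:
  FIRST(A) = { '(', '*', 'n' }

Productions for Y:
  Y → / n *: FIRST = { '/' }
  Y → f / *: FIRST = { 'f' }
  Y → f ( /: FIRST = { 'f' }
  Y → A: FIRST = { '(', '*', 'n' }
Productions for A:
  A → (: FIRST = { '(' }
  A → n n A: FIRST = { 'n' }
  A → * f (: FIRST = { '*' }

Conflict for Y: Y → f / * and Y → f ( /
  Overlap: { 'f' }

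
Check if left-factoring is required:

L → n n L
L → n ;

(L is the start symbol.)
Left-factoring is needed when two productions for the same non-terminal
share a common prefix on the right-hand side.

Productions for L:
  L → n n L
  L → n ;

Found common prefix 'n' in productions for L

Answer: Yes, L has productions with common prefix 'n'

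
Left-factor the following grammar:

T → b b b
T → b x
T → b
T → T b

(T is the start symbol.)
T → b T'
T' → b b
T' → x
T' → ε
T → T b

Left-factoring transforms A → αβ₁ | αβ₂ into A → αA' and A' → β₁ | β₂
(α is the longest common prefix among the alternatives). Repeat until
no nonterminal has two alternatives with a common prefix.

Round 1: T has alternatives sharing prefix 'b'. Introduce T': T → b T'
  Add: T' → b b
  Add: T' → x
  Add: T' → ε

No remaining common prefixes — done.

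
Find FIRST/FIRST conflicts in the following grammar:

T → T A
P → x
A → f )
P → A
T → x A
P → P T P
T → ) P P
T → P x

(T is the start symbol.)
Yes. T → T A / T → x A on { 'x' }; T → T A / T → ')' P P on { ')' }; T → T A / T → P x on { 'f', 'x' }; T → x A / T → P x on { 'x' }; P → x / P → P T P on { 'x' }; P → A / P → P T P on { 'f' }

FIRST sets of the non-terminals at (or reachable through a nullable prefix from) the front of some alternative:
  FIRST(T) = { ')', 'f', 'x' }
  FIRST(P) = { 'f', 'x' }
  FIRST(A) = { 'f' }

Productions for T:
  T → T A: FIRST = { ')', 'f', 'x' }
  T → x A: FIRST = { 'x' }
  T → ) P P: FIRST = { ')' }
  T → P x: FIRST = { 'f', 'x' }
Productions for P:
  P → x: FIRST = { 'x' }
  P → A: FIRST = { 'f' }
  P → P T P: FIRST = { 'f', 'x' }
A has only one production, so no FIRST/FIRST conflict is possible there.

Conflict for T: T → T A and T → x A
  Overlap: { 'x' }
Conflict for T: T → T A and T → ) P P
  Overlap: { ')' }
Conflict for T: T → T A and T → P x
  Overlap: { 'f', 'x' }
Conflict for T: T → x A and T → P x
  Overlap: { 'x' }
Conflict for P: P → x and P → P T P
  Overlap: { 'x' }
Conflict for P: P → A and P → P T P
  Overlap: { 'f' }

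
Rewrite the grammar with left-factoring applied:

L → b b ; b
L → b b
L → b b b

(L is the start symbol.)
L → b b L'
L' → ; b
L' → ε
L' → b

Left-factoring transforms A → αβ₁ | αβ₂ into A → αA' and A' → β₁ | β₂
(α is the longest common prefix among the alternatives). Repeat until
no nonterminal has two alternatives with a common prefix.

Round 1: L has alternatives sharing prefix 'b b'. Introduce L': L → b b L'
  Add: L' → ; b
  Add: L' → ε
  Add: L' → b

No remaining common prefixes — done.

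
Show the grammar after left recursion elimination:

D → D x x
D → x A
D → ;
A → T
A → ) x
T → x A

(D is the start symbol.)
D is directly left-recursive. The standard transformation for
  A → A α₁ | ... | A α_m | β₁ | ... | β_n
is
  A  → β₁ A' | ... | β_n A'
  A' → α₁ A' | ... | α_m A' | ε

D → x A becomes D → x A D'
D → ; becomes D → ; D'
D → D x x becomes D' → x x D'
Add D' → ε

Productions for other non-terminals are unchanged:
  A → T
  A → ) x
  T → x A

Resulting grammar:
D → x A D'
D → ; D'
D' → x x D'
D' → ε
A → T
A → ) x
T → x A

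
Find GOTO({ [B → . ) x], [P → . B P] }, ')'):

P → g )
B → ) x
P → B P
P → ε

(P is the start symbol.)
{ [B → ) . x] }

GOTO(I, ')') = CLOSURE({ [A → αX.β] : [A → α.Xβ] ∈ I, X = ')' })

Items with dot before ')', with the dot advanced:
  [B → . ) x] → [B → ) . x]
Closure adds nothing (no advanced item has the dot before a non-terminal).

GOTO = { [B → ) . x] }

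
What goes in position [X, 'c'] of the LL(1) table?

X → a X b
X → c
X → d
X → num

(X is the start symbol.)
X → c

To find M[X, 'c'], we find productions for X where 'c' is in the predict set (PREDICT(N → α) = (FIRST(α) \ {ε}) ∪ (FOLLOW(N) if α ⇒* ε)).

X → a X b: PREDICT = { 'a' }
X → c: PREDICT = { 'c' }
  'c' is in predict set, so this production goes in M[X, 'c']
X → d: PREDICT = { 'd' }
X → num: PREDICT = { 'num' }

M[X, 'c'] = X → c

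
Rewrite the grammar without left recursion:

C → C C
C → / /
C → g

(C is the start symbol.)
C → / / C'
C → g C'
C' → C C'
C' → ε

C is directly left-recursive. The standard transformation for
  A → A α₁ | ... | A α_m | β₁ | ... | β_n
is
  A  → β₁ A' | ... | β_n A'
  A' → α₁ A' | ... | α_m A' | ε

C → / / becomes C → / / C'
C → g becomes C → g C'
C → C C becomes C' → C C'
Add C' → ε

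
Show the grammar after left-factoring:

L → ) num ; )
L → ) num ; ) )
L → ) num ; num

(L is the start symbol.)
L → ) num ; L'
L' → ) L''
L'' → ε
L'' → )
L' → num

Left-factoring transforms A → αβ₁ | αβ₂ into A → αA' and A' → β₁ | β₂
(α is the longest common prefix among the alternatives). Repeat until
no nonterminal has two alternatives with a common prefix.

Round 1: L has alternatives sharing prefix ') num ;'. Introduce L': L → ) num ; L'
  Add: L' → )
  Add: L' → ) )
  Add: L' → num

Round 2: L' has alternatives sharing prefix ')'. Introduce L'': L' → ) L''
  Add: L'' → ε
  Add: L'' → )

No remaining common prefixes — done.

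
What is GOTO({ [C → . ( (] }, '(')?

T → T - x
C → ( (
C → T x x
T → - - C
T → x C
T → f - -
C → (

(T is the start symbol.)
GOTO(I, '(') = CLOSURE({ [A → αX.β] : [A → α.Xβ] ∈ I, X = '(' })

Items with dot before '(', with the dot advanced:
  [C → . ( (] → [C → ( . (]
Closure adds nothing (no advanced item has the dot before a non-terminal).

GOTO = { [C → ( . (] }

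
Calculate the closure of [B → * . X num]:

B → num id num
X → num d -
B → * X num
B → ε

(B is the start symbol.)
To compute CLOSURE, for each item [A → α.Bβ] where B is a non-terminal, add [B → .γ] for all productions B → γ; repeat for the newly added items until nothing changes.

Start with: [B → * . X num]
  [B → * . X num] has the dot before X: add [X → . num d -]
No further items can be added.

CLOSURE = { [B → * . X num], [X → . num d -] }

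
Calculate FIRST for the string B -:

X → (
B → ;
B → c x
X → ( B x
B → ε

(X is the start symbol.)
FIRST sets of the non-terminals involved (from the grammar, by fixed-point iteration):
  FIRST(B) = { ';', 'c', ε }

To compute FIRST(B -), process the symbols left to right:
Symbol B is a non-terminal. Add FIRST(B) \ {ε} = { ';', 'c' }
B is nullable (ε ∈ FIRST(B)), continue to the next symbol.
Symbol - is a terminal. Add '-' and stop.
FIRST(B -) = { '-', ';', 'c' }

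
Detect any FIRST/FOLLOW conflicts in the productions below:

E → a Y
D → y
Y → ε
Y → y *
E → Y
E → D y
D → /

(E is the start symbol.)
Nullable non-terminals: E, Y.
FIRST sets used below: FIRST(Y) = { 'y', ε }, FIRST(D) = { '/', 'y' }

E: nullable alternative(s) E → Y; FOLLOW(E) = { $ }
  E → a Y: FIRST \ {ε} = { 'a' } — disjoint from FOLLOW(E)
  E → Y: FIRST \ {ε} = { 'y' } — this is the only nullable alternative, skip
  E → D y: FIRST \ {ε} = { '/', 'y' } — disjoint from FOLLOW(E)

Y: nullable alternative(s) Y → ε; FOLLOW(Y) = { $ }
  Y → ε: FIRST \ {ε} = { } — this is the only nullable alternative, skip
  Y → y *: FIRST \ {ε} = { 'y' } — disjoint from FOLLOW(Y)

D has no nullable alternative, so no FIRST/FOLLOW check is needed there.

No FIRST/FOLLOW conflicts found.

Answer: No FIRST/FOLLOW conflicts.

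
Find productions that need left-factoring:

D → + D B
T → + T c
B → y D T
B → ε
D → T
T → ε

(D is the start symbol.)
No, left-factoring is not needed

Left-factoring is needed when two productions for the same non-terminal
share a common prefix on the right-hand side.

Productions for D:
  D → + D B
  D → T
Productions for T:
  T → + T c
  T → ε
Productions for B:
  B → y D T
  B → ε

No common prefixes found.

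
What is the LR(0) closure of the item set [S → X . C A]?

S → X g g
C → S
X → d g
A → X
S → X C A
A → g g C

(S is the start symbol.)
{ [C → . S], [S → . X C A], [S → . X g g], [S → X . C A], [X → . d g] }

Start with: [S → X . C A]
  [S → X . C A] has the dot before C: add [C → . S]
  [C → . S] has the dot before S: add [S → . X g g], [S → . X C A]
  [S → . X g g] has the dot before X: add [X → . d g]
No further items can be added.

CLOSURE = { [C → . S], [S → . X C A], [S → . X g g], [S → X . C A], [X → . d g] }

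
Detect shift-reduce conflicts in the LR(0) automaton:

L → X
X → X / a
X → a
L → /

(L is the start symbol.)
Yes — I3: [L → X .] vs [X → X . / a]

Augment with L' → L and build the canonical LR(0) collection (I0 = CLOSURE({[L' → . L]}), then GOTO on every symbol after a dot until no new states appear). It has 7 states:
  I0: { [L → . /], [L → . X], [L' → . L], [X → . X / a], [X → . a] }  — shift
  I1: { [L → / .] }  — reduce
  I2: { [L' → L .] }  — accept
  I3: { [L → X .], [X → X . / a] }  — shift, reduce
  I4: { [X → a .] }  — reduce
  I5: { [X → X / . a] }  — shift
  I6: { [X → X / a .] }  — reduce

I3 contains reduce item [L → X .] and shift item [X → X . / a] — shift-reduce conflict.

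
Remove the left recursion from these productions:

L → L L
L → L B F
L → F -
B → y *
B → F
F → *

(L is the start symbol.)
L is directly left-recursive. The standard transformation for
  A → A α₁ | ... | A α_m | β₁ | ... | β_n
is
  A  → β₁ A' | ... | β_n A'
  A' → α₁ A' | ... | α_m A' | ε

L → F - becomes L → F - L'
L → L L becomes L' → L L'
L → L B F becomes L' → B F L'
Add L' → ε

Productions for other non-terminals are unchanged:
  B → y *
  B → F
  F → *

Resulting grammar:
L → F - L'
L' → L L'
L' → B F L'
L' → ε
B → y *
B → F
F → *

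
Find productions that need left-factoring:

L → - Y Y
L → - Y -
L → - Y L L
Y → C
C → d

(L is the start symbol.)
Yes, L has productions with common prefix '- Y'

Left-factoring is needed when two productions for the same non-terminal
share a common prefix on the right-hand side.

Productions for L:
  L → - Y Y
  L → - Y -
  L → - Y L L

Found common prefix '- Y' in productions for L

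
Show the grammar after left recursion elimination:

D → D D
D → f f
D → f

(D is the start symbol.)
D is directly left-recursive. The standard transformation for
  A → A α₁ | ... | A α_m | β₁ | ... | β_n
is
  A  → β₁ A' | ... | β_n A'
  A' → α₁ A' | ... | α_m A' | ε

D → f f becomes D → f f D'
D → f becomes D → f D'
D → D D becomes D' → D D'
Add D' → ε

Resulting grammar:
D → f f D'
D → f D'
D' → D D'
D' → ε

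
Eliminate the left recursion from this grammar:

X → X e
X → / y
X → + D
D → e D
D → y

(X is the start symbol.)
X → / y X'
X → + D X'
X' → e X'
X' → ε
D → e D
D → y

X is directly left-recursive. The standard transformation for
  A → A α₁ | ... | A α_m | β₁ | ... | β_n
is
  A  → β₁ A' | ... | β_n A'
  A' → α₁ A' | ... | α_m A' | ε

X → / y becomes X → / y X'
X → + D becomes X → + D X'
X → X e becomes X' → e X'
Add X' → ε

Productions for other non-terminals are unchanged:
  D → e D
  D → y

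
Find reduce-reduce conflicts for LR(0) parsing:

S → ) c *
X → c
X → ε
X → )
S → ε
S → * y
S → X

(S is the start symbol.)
A reduce-reduce conflict occurs when an LR(0) state has two complete items [A → α .] and [B → β .] — both call for a reduction, and with no lookahead the parser cannot choose between them.

Augment with S' → S and build the canonical LR(0) collection (I0 = CLOSURE({[S' → . S]}), then GOTO on every symbol after a dot until no new states appear). It has 9 states:
  I0: { [S → . ) c *], [S → . * y], [S → . X], [S → .], [S' → . S], [X → . )], [X → . c], [X → .] }  — shift, 2 reduces
  I1: { [S → ) . c *], [X → ) .] }  — shift, reduce
  I2: { [S → * . y] }  — shift
  I3: { [S' → S .] }  — accept
  I4: { [S → X .] }  — reduce
  I5: { [X → c .] }  — reduce
  I6: { [S → * y .] }  — reduce
  I7: { [S → ) c . *] }  — shift
  I8: { [S → ) c * .] }  — reduce

I0 contains complete items [S → .], [X → .] — reduce-reduce conflict.

Answer: Yes — I0: [S → .] vs [X → .]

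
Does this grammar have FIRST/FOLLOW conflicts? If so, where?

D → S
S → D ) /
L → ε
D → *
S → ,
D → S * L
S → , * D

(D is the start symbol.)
A FIRST/FOLLOW conflict occurs when a non-terminal N has a nullable alternative N → β (β ⇒* ε) and another alternative N → α with FIRST(α) ∩ FOLLOW(N) ≠ ∅: on such a lookahead the parser cannot decide between expanding α and letting N vanish via β.

Nullable non-terminals: L.
L has a nullable alternative but only one production, so nothing to check.

D, S have no nullable alternative, so no FIRST/FOLLOW check is needed there.

No FIRST/FOLLOW conflicts found.

Answer: No FIRST/FOLLOW conflicts.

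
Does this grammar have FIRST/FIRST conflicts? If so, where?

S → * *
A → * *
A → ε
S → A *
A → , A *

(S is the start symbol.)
Yes. S → '*' '*' / S → A '*' on { '*' }

A FIRST/FIRST conflict occurs when two productions N → α and N → β for the same non-terminal have FIRST(α) ∩ FIRST(β) ≠ ∅ (with ε ∈ FIRST of a nullable right-hand side, so two nullable alternatives also conflict).

FIRST sets of the non-terminals at (or reachable through a nullable prefix from) the front of some alternative:
  FIRST(A) = { '*', ',', ε }

Productions for S:
  S → * *: FIRST = { '*' }
  S → A *: FIRST = { '*', ',' }
Productions for A:
  A → * *: FIRST = { '*' }
  A → ε: FIRST = { ε }
  A → , A *: FIRST = { ',' }

Conflict for S: S → * * and S → A *
  Overlap: { '*' }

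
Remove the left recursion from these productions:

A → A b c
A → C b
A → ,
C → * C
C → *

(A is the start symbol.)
A is directly left-recursive. The standard transformation for
  A → A α₁ | ... | A α_m | β₁ | ... | β_n
is
  A  → β₁ A' | ... | β_n A'
  A' → α₁ A' | ... | α_m A' | ε

A → C b becomes A → C b A'
A → , becomes A → , A'
A → A b c becomes A' → b c A'
Add A' → ε

Productions for other non-terminals are unchanged:
  C → * C
  C → *

Resulting grammar:
A → C b A'
A → , A'
A' → b c A'
A' → ε
C → * C
C → *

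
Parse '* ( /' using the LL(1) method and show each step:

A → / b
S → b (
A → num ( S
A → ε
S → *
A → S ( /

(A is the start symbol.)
LL(1) parsing maintains a stack (initially the start symbol over $) and the input. At each step: if the stack top is a terminal, match it against the current input token; if it is a non-terminal N, replace it with the RHS of M[N, lookahead] (the unique production whose predict set contains the lookahead).

Stack is shown with the top on the left.

Stack    Input    Action
------------------------
A $      * ( / $  output A → S ( /
S ( / $  * ( / $  output S → *
* ( / $  * ( / $  match '*'
( / $    ( / $    match '('
/ $      / $      match '/'
$        $        accept

The string is accepted.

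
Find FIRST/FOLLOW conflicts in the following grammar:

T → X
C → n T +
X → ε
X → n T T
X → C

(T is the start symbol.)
Yes. X → n T T with FOLLOW(X) on { 'n' }; X → C with FOLLOW(X) on { 'n' }

Nullable non-terminals: T, X.
FIRST sets used below: FIRST(C) = { 'n' }
T has a nullable alternative but only one production, so nothing to check.

X: nullable alternative(s) X → ε; FOLLOW(X) = { $, '+', 'n' }
  X → ε: FIRST \ {ε} = { } — this is the only nullable alternative, skip
  X → n T T: FIRST \ {ε} = { 'n' } — overlaps FOLLOW(X) on { 'n' }: CONFLICT
  X → C: FIRST \ {ε} = { 'n' } — overlaps FOLLOW(X) on { 'n' }: CONFLICT

C has no nullable alternative, so no FIRST/FOLLOW check is needed there.

So the grammar has 2 FIRST/FOLLOW conflicts (marked CONFLICT above).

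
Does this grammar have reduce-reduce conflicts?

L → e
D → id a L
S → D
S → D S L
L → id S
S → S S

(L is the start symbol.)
A reduce-reduce conflict occurs when an LR(0) state has two complete items [A → α .] and [B → β .] — both call for a reduction, and with no lookahead the parser cannot choose between them.

Augment with L' → L and build the canonical LR(0) collection (I0 = CLOSURE({[L' → . L]}), then GOTO on every symbol after a dot until no new states appear). It has 13 states:
  I0: { [L → . e], [L → . id S], [L' → . L] }  — shift
  I1: { [L' → L .] }  — accept
  I2: { [L → e .] }  — reduce
  I3: { [D → . id a L], [L → id . S], [S → . D S L], [S → . D], [S → . S S] }  — shift
  I4: { [D → . id a L], [S → . D S L], [S → . D], [S → . S S], [S → D . S L], [S → D .] }  — shift, reduce
  I5: { [D → . id a L], [L → id S .], [S → . D S L], [S → . D], [S → . S S], [S → S . S] }  — shift, reduce
  I6: { [D → id . a L] }  — shift
  I7: { [D → id a . L], [L → . e], [L → . id S] }  — shift
  I8: { [D → id a L .] }  — reduce
  I9: { [D → . id a L], [S → . D S L], [S → . D], [S → . S S], [S → S . S], [S → S S .] }  — shift, reduce
  I10: { [D → . id a L], [L → . e], [L → . id S], [S → . D S L], [S → . D], [S → . S S], [S → D S . L], [S → S . S] }  — shift
  I11: { [S → D S L .] }  — reduce
  I12: { [D → . id a L], [D → id . a L], [L → id . S], [S → . D S L], [S → . D], [S → . S S] }  — shift

No state contains more than one complete item.

Answer: No reduce-reduce conflicts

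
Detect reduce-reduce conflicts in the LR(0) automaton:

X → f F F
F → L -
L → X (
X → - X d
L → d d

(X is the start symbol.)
No reduce-reduce conflicts

A reduce-reduce conflict occurs when an LR(0) state has two complete items [A → α .] and [B → β .] — both call for a reduction, and with no lookahead the parser cannot choose between them.

Augment with X' → X and build the canonical LR(0) collection (I0 = CLOSURE({[X' → . X]}), then GOTO on every symbol after a dot until no new states appear). It has 14 states:
  I0: { [X → . - X d], [X → . f F F], [X' → . X] }  — shift
  I1: { [X → - . X d], [X → . - X d], [X → . f F F] }  — shift
  I2: { [X' → X .] }  — accept
  I3: { [F → . L -], [L → . X (], [L → . d d], [X → . - X d], [X → . f F F], [X → f . F F] }  — shift
  I4: { [F → . L -], [L → . X (], [L → . d d], [X → . - X d], [X → . f F F], [X → f F . F] }  — shift
  I5: { [F → L . -] }  — shift
  I6: { [L → X . (] }  — shift
  I7: { [L → d . d] }  — shift
  I8: { [L → d d .] }  — reduce
  I9: { [L → X ( .] }  — reduce
  I10: { [F → L - .] }  — reduce
  I11: { [X → f F F .] }  — reduce
  I12: { [X → - X . d] }  — shift
  I13: { [X → - X d .] }  — reduce

No state contains more than one complete item.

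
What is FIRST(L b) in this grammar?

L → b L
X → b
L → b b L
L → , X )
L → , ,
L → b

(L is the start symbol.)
{ ',', 'b' }

FIRST sets of the non-terminals involved (from the grammar, by fixed-point iteration):
  FIRST(L) = { ',', 'b' }

To compute FIRST(L b), process the symbols left to right:
Symbol L is a non-terminal. Add FIRST(L) \ {ε} = { ',', 'b' }
L is not nullable (ε ∉ FIRST(L)), so stop here.
FIRST(L b) = { ',', 'b' }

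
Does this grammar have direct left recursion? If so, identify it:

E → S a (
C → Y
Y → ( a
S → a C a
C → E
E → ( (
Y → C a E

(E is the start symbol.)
No direct left recursion

Direct left recursion occurs when N → N α for some non-terminal N (the right-hand side begins with the left-hand side itself).

E → S a (: starts with S
C → Y: starts with Y
Y → ( a: starts with '('
S → a C a: starts with a
C → E: starts with E
E → ( (: starts with '('
Y → C a E: starts with C

No direct left recursion found.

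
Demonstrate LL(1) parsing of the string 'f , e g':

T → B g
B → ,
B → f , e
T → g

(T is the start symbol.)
LL(1) parsing maintains a stack (initially the start symbol over $) and the input. At each step: if the stack top is a terminal, match it against the current input token; if it is a non-terminal N, replace it with the RHS of M[N, lookahead] (the unique production whose predict set contains the lookahead).

Stack is shown with the top on the left.

Stack      Input      Action
----------------------------
T $        f , e g $  output T → B g
B g $      f , e g $  output B → f , e
f , e g $  f , e g $  match 'f'
, e g $    , e g $    match ','
e g $      e g $      match 'e'
g $        g $        match 'g'
$          $          accept

The string is accepted.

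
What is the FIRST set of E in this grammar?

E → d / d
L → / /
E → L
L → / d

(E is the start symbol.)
{ '/', 'd' }

FIRST sets of the other non-terminals involved (by the same procedure, iterated to a fixed point):
  FIRST(L) = { '/' }

From E → d / d:
  - d is a terminal: add 'd' and stop
From E → L:
  - L is a non-terminal: add FIRST(L) \ {ε} = { '/' }
    L is not nullable, so stop

Collecting: FIRST(E) = { '/', 'd' }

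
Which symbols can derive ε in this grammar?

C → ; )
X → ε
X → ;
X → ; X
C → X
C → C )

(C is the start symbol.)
{ 'C', 'X' }

ε-productions: X → ε
So X is immediately nullable.
C → X: every symbol on the right is nullable, so C is nullable too.
Every non-terminal is now nullable.
Nullable = { 'C', 'X' }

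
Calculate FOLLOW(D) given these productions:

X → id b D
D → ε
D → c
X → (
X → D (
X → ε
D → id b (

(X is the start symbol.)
{ $, '(' }

To compute FOLLOW(D), find every occurrence of D on a right-hand side N → α D β: add FIRST(β) \ {ε}, and if β is empty or nullable also add FOLLOW(N). Iterate to a fixed point.

In X → id b D: D is at the end, add FOLLOW(X)
In X → D (: D is followed by '(', add FIRST('(') \ {ε} = { '(' }

The FOLLOW sets referred to above (computed the same way, to a fixed point):
  FOLLOW(X) = { $ }

Taking the union: FOLLOW(D) = { $, '(' }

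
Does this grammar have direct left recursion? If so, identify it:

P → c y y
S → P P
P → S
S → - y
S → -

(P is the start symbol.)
Direct left recursion occurs when N → N α for some non-terminal N (the right-hand side begins with the left-hand side itself).

P → c y y: starts with c
S → P P: starts with P
P → S: starts with S
S → - y: starts with '-'
S → -: starts with '-'

No direct left recursion found.

Answer: No direct left recursion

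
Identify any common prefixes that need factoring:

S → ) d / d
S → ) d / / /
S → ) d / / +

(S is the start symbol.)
Left-factoring is needed when two productions for the same non-terminal
share a common prefix on the right-hand side.

Productions for S:
  S → ) d / d
  S → ) d / / /
  S → ) d / / +

Found common prefix ') d /' in productions for S

Answer: Yes, S has productions with common prefix ') d /'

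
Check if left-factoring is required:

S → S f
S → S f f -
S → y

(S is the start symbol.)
Yes, S has productions with common prefix 'S f'

Left-factoring is needed when two productions for the same non-terminal
share a common prefix on the right-hand side.

Productions for S:
  S → S f
  S → S f f -
  S → y

Found common prefix 'S f' in productions for S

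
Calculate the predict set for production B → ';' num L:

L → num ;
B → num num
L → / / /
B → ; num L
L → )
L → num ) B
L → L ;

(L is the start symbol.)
{ ';' }

PREDICT(B → ';' num L) = (FIRST(RHS) \ {ε}) ∪ (FOLLOW(B) if ε ∈ FIRST(RHS), i.e. RHS ⇒* ε)
FIRST(';' num L) = { ';' }
ε ∉ FIRST(';' num L), so FOLLOW(B) is not added.
PREDICT(B → ';' num L) = { ';' }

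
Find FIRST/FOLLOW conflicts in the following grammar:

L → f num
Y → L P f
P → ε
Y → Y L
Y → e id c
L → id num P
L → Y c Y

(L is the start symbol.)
No FIRST/FOLLOW conflicts.

A FIRST/FOLLOW conflict occurs when a non-terminal N has a nullable alternative N → β (β ⇒* ε) and another alternative N → α with FIRST(α) ∩ FOLLOW(N) ≠ ∅: on such a lookahead the parser cannot decide between expanding α and letting N vanish via β.

Nullable non-terminals: P.
P has a nullable alternative but only one production, so nothing to check.

L, Y have no nullable alternative, so no FIRST/FOLLOW check is needed there.

No FIRST/FOLLOW conflicts found.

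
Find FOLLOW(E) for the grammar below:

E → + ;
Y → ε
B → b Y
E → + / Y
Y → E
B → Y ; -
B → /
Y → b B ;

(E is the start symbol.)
{ $, ';' }

To compute FOLLOW(E), find every occurrence of E on a right-hand side N → α E β: add FIRST(β) \ {ε}, and if β is empty or nullable also add FOLLOW(N). Iterate to a fixed point.

E is the start symbol, so $ ∈ FOLLOW(E).
In Y → E: E is at the end, add FOLLOW(Y)

The FOLLOW sets referred to above (computed the same way, to a fixed point):
  FOLLOW(Y) = { $, ';' }

Taking the union: FOLLOW(E) = { $, ';' }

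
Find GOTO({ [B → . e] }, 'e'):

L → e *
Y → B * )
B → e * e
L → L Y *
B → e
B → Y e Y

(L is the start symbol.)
GOTO(I, 'e') = CLOSURE({ [A → αX.β] : [A → α.Xβ] ∈ I, X = 'e' })

Items with dot before 'e', with the dot advanced:
  [B → . e] → [B → e .]
Closure adds nothing (no advanced item has the dot before a non-terminal).

GOTO = { [B → e .] }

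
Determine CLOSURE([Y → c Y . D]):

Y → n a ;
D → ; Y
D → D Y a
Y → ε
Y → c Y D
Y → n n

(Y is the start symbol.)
Start with: [Y → c Y . D]
  [Y → c Y . D] has the dot before D: add [D → . ; Y], [D → . D Y a]
No further items can be added.

CLOSURE = { [D → . ; Y], [D → . D Y a], [Y → c Y . D] }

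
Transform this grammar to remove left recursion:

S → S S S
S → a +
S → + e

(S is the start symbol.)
S is directly left-recursive. The standard transformation for
  A → A α₁ | ... | A α_m | β₁ | ... | β_n
is
  A  → β₁ A' | ... | β_n A'
  A' → α₁ A' | ... | α_m A' | ε

S → a + becomes S → a + S'
S → + e becomes S → + e S'
S → S S S becomes S' → S S S'
Add S' → ε

Resulting grammar:
S → a + S'
S → + e S'
S' → S S S'
S' → ε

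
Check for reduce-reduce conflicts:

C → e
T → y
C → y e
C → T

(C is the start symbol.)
No reduce-reduce conflicts

Augment with C' → C and build the canonical LR(0) collection (I0 = CLOSURE({[C' → . C]}), then GOTO on every symbol after a dot until no new states appear). It has 6 states:
  I0: { [C → . T], [C → . e], [C → . y e], [C' → . C], [T → . y] }  — shift
  I1: { [C' → C .] }  — accept
  I2: { [C → T .] }  — reduce
  I3: { [C → e .] }  — reduce
  I4: { [C → y . e], [T → y .] }  — shift, reduce
  I5: { [C → y e .] }  — reduce

No state contains more than one complete item.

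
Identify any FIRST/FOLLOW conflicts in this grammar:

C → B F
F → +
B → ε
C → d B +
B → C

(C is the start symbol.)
A FIRST/FOLLOW conflict occurs when a non-terminal N has a nullable alternative N → β (β ⇒* ε) and another alternative N → α with FIRST(α) ∩ FOLLOW(N) ≠ ∅: on such a lookahead the parser cannot decide between expanding α and letting N vanish via β.

Nullable non-terminals: B.
FIRST sets used below: FIRST(C) = { '+', 'd' }

B: nullable alternative(s) B → ε; FOLLOW(B) = { '+' }
  B → ε: FIRST \ {ε} = { } — this is the only nullable alternative, skip
  B → C: FIRST \ {ε} = { '+', 'd' } — overlaps FOLLOW(B) on { '+' }: CONFLICT

C, F have no nullable alternative, so no FIRST/FOLLOW check is needed there.

So the grammar has 1 FIRST/FOLLOW conflict (marked CONFLICT above).

Answer: Yes. B → C with FOLLOW(B) on { '+' }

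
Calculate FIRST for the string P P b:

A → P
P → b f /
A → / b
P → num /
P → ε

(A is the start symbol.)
FIRST sets of the non-terminals involved (from the grammar, by fixed-point iteration):
  FIRST(P) = { 'b', 'num', ε }

To compute FIRST(P P b), process the symbols left to right:
Symbol P is a non-terminal. Add FIRST(P) \ {ε} = { 'b', 'num' }
P is nullable (ε ∈ FIRST(P)), continue to the next symbol.
Symbol P is a non-terminal. Add FIRST(P) \ {ε} = { 'b', 'num' }
P is nullable (ε ∈ FIRST(P)), continue to the next symbol.
Symbol b is a terminal. Add 'b' and stop.
FIRST(P P b) = { 'b', 'num' }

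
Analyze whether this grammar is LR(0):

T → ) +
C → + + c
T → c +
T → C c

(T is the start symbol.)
A grammar is LR(0) if no state in the canonical LR(0) collection has:
  - both a shift item (dot before a terminal) and a complete item (shift-reduce conflict), or
  - two or more complete items (reduce-reduce conflict; the accept item [T' → T .] counts as a complete item here).

Augment with T' → T and build the canonical LR(0) collection (I0 = CLOSURE({[T' → . T]}), then GOTO on every symbol after a dot until no new states appear). It has 11 states:
  I0: { [C → . + + c], [T → . ) +], [T → . C c], [T → . c +], [T' → . T] }  — shift
  I1: { [T → ) . +] }  — shift
  I2: { [C → + . + c] }  — shift
  I3: { [T → C . c] }  — shift
  I4: { [T' → T .] }  — accept
  I5: { [T → c . +] }  — shift
  I6: { [T → c + .] }  — reduce
  I7: { [T → C c .] }  — reduce
  I8: { [C → + + . c] }  — shift
  I9: { [C → + + c .] }  — reduce
  I10: { [T → ) + .] }  — reduce

Every state is either a pure shift/goto state or contains exactly one complete item and nothing to shift — no conflicts. The grammar is LR(0).

Answer: Yes, the grammar is LR(0)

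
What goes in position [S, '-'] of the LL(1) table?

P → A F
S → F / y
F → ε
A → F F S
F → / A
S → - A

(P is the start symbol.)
To find M[S, '-'], we find productions for S where '-' is in the predict set (PREDICT(N → α) = (FIRST(α) \ {ε}) ∪ (FOLLOW(N) if α ⇒* ε)).

Relevant sets:
  FIRST(F) = { '/', ε }

S → F / y: PREDICT = { '/' }
S → - A: PREDICT = { '-' }
  '-' is in predict set, so this production goes in M[S, '-']

M[S, '-'] = S → - A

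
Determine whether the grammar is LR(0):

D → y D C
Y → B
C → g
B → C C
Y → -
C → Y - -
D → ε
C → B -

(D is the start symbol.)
No. Shift-reduce conflict between [D → .] and [D → . y D C]

A grammar is LR(0) if no state in the canonical LR(0) collection has:
  - both a shift item (dot before a terminal) and a complete item (shift-reduce conflict), or
  - two or more complete items (reduce-reduce conflict; the accept item [D' → D .] counts as a complete item here).

Augment with D' → D and build the canonical LR(0) collection (I0 = CLOSURE({[D' → . D]}), then GOTO on every symbol after a dot until no new states appear). It has 13 states:
  I0: { [D → . y D C], [D → .], [D' → . D] }  — shift, reduce
  I1: { [D' → D .] }  — accept
  I2: { [D → . y D C], [D → .], [D → y . D C] }  — shift, reduce
  I3: { [B → . C C], [C → . B -], [C → . Y - -], [C → . g], [D → y D . C], [Y → . -], [Y → . B] }  — shift
  I4: { [Y → - .] }  — reduce
  I5: { [C → B . -], [Y → B .] }  — shift, reduce
  I6: { [B → . C C], [B → C . C], [C → . B -], [C → . Y - -], [C → . g], [D → y D C .], [Y → . -], [Y → . B] }  — shift, reduce
  I7: { [C → Y . - -] }  — shift
  I8: { [C → g .] }  — reduce
  I9: { [C → Y - . -] }  — shift
  I10: { [C → Y - - .] }  — reduce
  I11: { [B → . C C], [B → C . C], [B → C C .], [C → . B -], [C → . Y - -], [C → . g], [Y → . -], [Y → . B] }  — shift, reduce
  I12: { [C → B - .] }  — reduce

Conflict in state I0:
  Shift-reduce conflict between [D → .] and [D → . y D C]
So the grammar is NOT LR(0).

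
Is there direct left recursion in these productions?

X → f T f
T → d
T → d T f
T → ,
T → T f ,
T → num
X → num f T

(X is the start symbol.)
X → f T f: starts with f
T → d: starts with d
T → d T f: starts with d
T → ,: starts with ','
T → T f ,: LEFT RECURSIVE (starts with T)
T → num: starts with num
X → num f T: starts with num

The grammar has direct left recursion on: T.

Answer: Yes, T is left-recursive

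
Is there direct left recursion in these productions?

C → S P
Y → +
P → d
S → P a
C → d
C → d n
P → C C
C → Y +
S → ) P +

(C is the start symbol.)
C → S P: starts with S
Y → +: starts with '+'
P → d: starts with d
S → P a: starts with P
C → d: starts with d
C → d n: starts with d
P → C C: starts with C
C → Y +: starts with Y
S → ) P +: starts with ')'

No direct left recursion found.

Answer: No direct left recursion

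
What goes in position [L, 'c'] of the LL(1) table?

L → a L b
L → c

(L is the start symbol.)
To find M[L, 'c'], we find productions for L where 'c' is in the predict set (PREDICT(N → α) = (FIRST(α) \ {ε}) ∪ (FOLLOW(N) if α ⇒* ε)).

L → a L b: PREDICT = { 'a' }
L → c: PREDICT = { 'c' }
  'c' is in predict set, so this production goes in M[L, 'c']

M[L, 'c'] = L → c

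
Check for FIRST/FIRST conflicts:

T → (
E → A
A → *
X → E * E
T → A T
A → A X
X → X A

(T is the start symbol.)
FIRST sets of the non-terminals at (or reachable through a nullable prefix from) the front of some alternative:
  FIRST(A) = { '*' }
  FIRST(E) = { '*' }
  FIRST(X) = { '*' }

Productions for T:
  T → (: FIRST = { '(' }
  T → A T: FIRST = { '*' }
Productions for A:
  A → *: FIRST = { '*' }
  A → A X: FIRST = { '*' }
Productions for X:
  X → E * E: FIRST = { '*' }
  X → X A: FIRST = { '*' }
E has only one production, so no FIRST/FIRST conflict is possible there.

Conflict for A: A → * and A → A X
  Overlap: { '*' }
Conflict for X: X → E * E and X → X A
  Overlap: { '*' }

Answer: Yes. A → '*' / A → A X on { '*' }; X → E '*' E / X → X A on { '*' }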